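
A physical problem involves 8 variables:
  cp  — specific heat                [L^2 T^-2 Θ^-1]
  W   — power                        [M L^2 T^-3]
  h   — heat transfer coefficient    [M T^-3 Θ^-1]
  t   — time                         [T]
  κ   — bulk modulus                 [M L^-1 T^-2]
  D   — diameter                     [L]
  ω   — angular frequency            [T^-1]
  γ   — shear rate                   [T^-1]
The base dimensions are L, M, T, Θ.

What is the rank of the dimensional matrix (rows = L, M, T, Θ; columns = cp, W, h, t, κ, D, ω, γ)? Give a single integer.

4

Write exponents as rows L,M,T,Θ / cols cp,W,h,t,κ,D,ω,γ:
  L: [ 2  2  0  0 -1  1  0  0]
  M: [ 0  1  1  0  1  0  0  0]
  T: [-2 -3 -3  1 -2  0 -1 -1]
  Θ: [-1  0 -1  0  0  0  0  0]
Echelon form has 4 nonzero rows (pivots: cp,W,h,t)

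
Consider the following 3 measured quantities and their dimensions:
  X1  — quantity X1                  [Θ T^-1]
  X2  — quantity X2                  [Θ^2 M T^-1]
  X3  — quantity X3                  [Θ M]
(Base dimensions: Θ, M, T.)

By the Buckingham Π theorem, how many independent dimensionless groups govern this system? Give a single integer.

1

Write exponents as rows Θ,M,T / cols X1,X2,X3:
  Θ: [ 1  2  1]
  M: [ 0  1  1]
  T: [-1 -1  0]
Row reduction gives pivot columns X1,X2; rank = 2
n=3, r=2 ⇒ 1 dimensionless group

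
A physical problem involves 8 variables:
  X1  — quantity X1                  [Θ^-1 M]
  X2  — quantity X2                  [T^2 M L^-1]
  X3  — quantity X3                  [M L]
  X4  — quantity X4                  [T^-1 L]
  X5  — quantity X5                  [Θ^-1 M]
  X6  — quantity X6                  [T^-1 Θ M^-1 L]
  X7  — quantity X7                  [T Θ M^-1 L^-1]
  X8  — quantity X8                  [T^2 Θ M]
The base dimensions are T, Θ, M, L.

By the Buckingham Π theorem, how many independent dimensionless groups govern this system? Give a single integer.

Dimensional matrix (T×Θ×M×L by X1×X2×X3×X4×X5×X6×X7×X8):
  T: [ 0  2  0 -1  0 -1  1  2]
  Θ: [-1  0  0  0 -1  1  1  1]
  M: [ 1  1  1  0  1 -1 -1  1]
  L: [ 0 -1  1  1  0  1 -1  0]
Row reduction gives pivot columns X1,X2,X3; rank = 3
n=8, r=3 ⇒ 5 dimensionless groups

5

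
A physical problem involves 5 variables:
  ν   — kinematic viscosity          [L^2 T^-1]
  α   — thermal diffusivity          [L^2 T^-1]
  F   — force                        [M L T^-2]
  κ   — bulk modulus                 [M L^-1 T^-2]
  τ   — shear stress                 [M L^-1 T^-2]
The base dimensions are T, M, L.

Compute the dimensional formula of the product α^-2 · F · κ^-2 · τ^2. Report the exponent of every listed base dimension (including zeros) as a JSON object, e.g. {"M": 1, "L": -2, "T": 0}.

Exponent matrix [T,M,L] × [ν,α,F,κ,τ]:
  T: [-1 -1 -2 -2 -2]
  M: [ 0  0  1  1  1]
  L: [ 2  2  1 -1 -1]
  [T]: (-2)·-1+(1)·-2+(-2)·-2+(2)·-2 = 0
  [M]: (-2)·0+(1)·1+(-2)·1+(2)·1 = 1
  [L]: (-2)·2+(1)·1+(-2)·-1+(2)·-1 = -3
⇒ M L^-3

{"T": 0, "M": 1, "L": -3}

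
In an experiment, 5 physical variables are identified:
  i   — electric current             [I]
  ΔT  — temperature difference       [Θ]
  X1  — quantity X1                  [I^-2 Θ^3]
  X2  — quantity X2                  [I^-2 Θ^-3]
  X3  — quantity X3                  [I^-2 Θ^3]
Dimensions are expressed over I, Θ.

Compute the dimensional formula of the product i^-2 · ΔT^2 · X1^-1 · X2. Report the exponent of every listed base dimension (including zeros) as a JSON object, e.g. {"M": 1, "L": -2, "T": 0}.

Write exponents as rows I,Θ / cols i,ΔT,X1,X2,X3:
  I: [ 1  0 -2 -2 -2]
  Θ: [ 0  1  3 -3  3]
  [I]: (-2)·1+(2)·0+(-1)·-2+(1)·-2 = -2
  [Θ]: (-2)·0+(2)·1+(-1)·3+(1)·-3 = -4
⇒ I^-2 Θ^-4

{"I": -2, "Θ": -4}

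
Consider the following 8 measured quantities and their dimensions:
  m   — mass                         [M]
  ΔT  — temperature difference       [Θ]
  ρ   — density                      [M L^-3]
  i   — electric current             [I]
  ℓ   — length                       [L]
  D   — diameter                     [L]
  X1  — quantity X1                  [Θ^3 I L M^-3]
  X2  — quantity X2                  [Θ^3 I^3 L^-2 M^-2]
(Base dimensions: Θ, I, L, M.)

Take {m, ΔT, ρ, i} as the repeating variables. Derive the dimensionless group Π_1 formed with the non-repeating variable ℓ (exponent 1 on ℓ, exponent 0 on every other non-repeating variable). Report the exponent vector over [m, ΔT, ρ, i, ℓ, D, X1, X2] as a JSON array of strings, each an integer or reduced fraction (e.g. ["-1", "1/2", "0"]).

["-1/3", "0", "1/3", "0", "1", "0", "0", "0"]

Exponent matrix [Θ,I,L,M] × [m,ΔT,ρ,i,ℓ,D,X1,X2]:
  Θ: [ 0  1  0  0  0  0  3  3]
  I: [ 0  0  0  1  0  0  1  3]
  L: [ 0  0 -3  0  1  1  1 -2]
  M: [ 1  0  1  0  0  0 -3 -2]
RREF → pivots at {m,ΔT,ρ,i} ⇒ r = 4
Pivot set = {m,ΔT,ρ,i}, free = {ℓ,D,X1,X2}
RREF:
  r0: [   1    0    0    0  1/3  1/3 -8/3 -8/3]
  r1: [   0    1    0    0    0    0    3    3]
  r2: [   0    0    1    0 -1/3 -1/3 -1/3  2/3]
  r3: [   0    0    0    1    0    0    1    3]
Fix exponent of ℓ at 1, D at 0, X1 at 0, X2 at 0; solve each RREF row for its pivot's exponent:
  r0: exp(m) + (1/3)·1 = 0 ⇒ exp(m) = -1/3
  r1: exp(ΔT) + (0)·1 = 0 ⇒ exp(ΔT) = 0
  r2: exp(ρ) + (-1/3)·1 = 0 ⇒ exp(ρ) = 1/3
  r3: exp(i) + (0)·1 = 0 ⇒ exp(i) = 0
Π_1 = m^(-1/3) · ρ^(1/3) · ℓ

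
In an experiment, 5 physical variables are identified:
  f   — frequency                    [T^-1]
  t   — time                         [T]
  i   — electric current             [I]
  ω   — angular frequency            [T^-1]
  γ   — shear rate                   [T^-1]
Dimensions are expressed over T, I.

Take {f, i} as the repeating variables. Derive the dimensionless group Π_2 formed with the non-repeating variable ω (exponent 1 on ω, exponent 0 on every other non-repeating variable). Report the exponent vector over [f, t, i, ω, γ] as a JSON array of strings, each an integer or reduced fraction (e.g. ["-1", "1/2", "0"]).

["-1", "0", "0", "1", "0"]

Exponent matrix [T,I] × [f,t,i,ω,γ]:
  T: [-1  1  0 -1 -1]
  I: [ 0  0  1  0  0]
Echelon form has 2 nonzero rows (pivots: f,i)
Pivot set = {f,i}, free = {t,ω,γ}
RREF:
  r0: [   1   -1    0    1    1]
  r1: [   0    0    1    0    0]
Fix exponent of ω at 1, t at 0, γ at 0; solve each RREF row for its pivot's exponent:
  r0: exp(f) + (1)·1 = 0 ⇒ exp(f) = -1
  r1: exp(i) + (0)·1 = 0 ⇒ exp(i) = 0
Π_2 = f^-1 · ω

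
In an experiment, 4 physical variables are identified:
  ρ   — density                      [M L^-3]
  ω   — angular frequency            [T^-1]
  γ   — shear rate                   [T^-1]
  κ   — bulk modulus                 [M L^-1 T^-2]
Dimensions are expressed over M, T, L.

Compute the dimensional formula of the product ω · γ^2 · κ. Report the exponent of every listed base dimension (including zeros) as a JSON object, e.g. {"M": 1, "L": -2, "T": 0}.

Dimensional matrix (M×T×L by ρ×ω×γ×κ):
  M: [ 1  0  0  1]
  T: [ 0 -1 -1 -2]
  L: [-3  0  0 -1]
  [M]: (1)·0+(2)·0+(1)·1 = 1
  [T]: (1)·-1+(2)·-1+(1)·-2 = -5
  [L]: (1)·0+(2)·0+(1)·-1 = -1
⇒ M T^-5 L^-1

{"M": 1, "T": -5, "L": -1}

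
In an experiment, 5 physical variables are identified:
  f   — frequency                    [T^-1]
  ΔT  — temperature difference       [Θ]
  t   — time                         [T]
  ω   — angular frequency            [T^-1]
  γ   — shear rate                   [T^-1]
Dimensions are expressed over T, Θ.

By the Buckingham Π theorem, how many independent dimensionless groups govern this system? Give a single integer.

Dimensional matrix (T×Θ by f×ΔT×t×ω×γ):
  T: [-1  0  1 -1 -1]
  Θ: [ 0  1  0  0  0]
Row reduction gives pivot columns f,ΔT; rank = 2
5 vars − rank 2 = 3 Π groups

3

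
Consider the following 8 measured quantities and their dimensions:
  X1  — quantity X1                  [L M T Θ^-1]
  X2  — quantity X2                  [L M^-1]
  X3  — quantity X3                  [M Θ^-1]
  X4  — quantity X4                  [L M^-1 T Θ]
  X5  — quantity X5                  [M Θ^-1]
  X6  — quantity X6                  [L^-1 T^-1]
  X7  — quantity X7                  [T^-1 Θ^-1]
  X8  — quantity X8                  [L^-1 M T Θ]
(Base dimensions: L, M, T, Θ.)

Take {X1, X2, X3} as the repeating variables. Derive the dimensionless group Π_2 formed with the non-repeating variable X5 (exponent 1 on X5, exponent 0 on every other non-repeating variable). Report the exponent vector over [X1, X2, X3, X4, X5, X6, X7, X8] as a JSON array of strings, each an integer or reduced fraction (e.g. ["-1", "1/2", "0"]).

["0", "0", "-1", "0", "1", "0", "0", "0"]

Exponent matrix [L,M,T,Θ] × [X1,X2,X3,X4,X5,X6,X7,X8]:
  L: [ 1  1  0  1  0 -1  0 -1]
  M: [ 1 -1  1 -1  1  0  0  1]
  T: [ 1  0  0  1  0 -1 -1  1]
  Θ: [-1  0 -1  1 -1  0 -1  1]
Row reduction gives pivot columns X1,X2,X3; rank = 3
Repeat: X1,X2,X3; free: X4,X5,X6,X7,X8
RREF:
  r0: [   1    0    0    1    0   -1   -1    1]
  r1: [   0    1    0    0    0    0    1   -2]
  r2: [   0    0    1   -2    1    1    2   -2]
  r3: [   0    0    0    0    0    0    0    0]
Fix exponent of X5 at 1, X4 at 0, X6 at 0, X7 at 0, X8 at 0; solve each RREF row for its pivot's exponent:
  r0: exp(X1) + (0)·1 = 0 ⇒ exp(X1) = 0
  r1: exp(X2) + (0)·1 = 0 ⇒ exp(X2) = 0
  r2: exp(X3) + (1)·1 = 0 ⇒ exp(X3) = -1
Π_2 = X3^-1 · X5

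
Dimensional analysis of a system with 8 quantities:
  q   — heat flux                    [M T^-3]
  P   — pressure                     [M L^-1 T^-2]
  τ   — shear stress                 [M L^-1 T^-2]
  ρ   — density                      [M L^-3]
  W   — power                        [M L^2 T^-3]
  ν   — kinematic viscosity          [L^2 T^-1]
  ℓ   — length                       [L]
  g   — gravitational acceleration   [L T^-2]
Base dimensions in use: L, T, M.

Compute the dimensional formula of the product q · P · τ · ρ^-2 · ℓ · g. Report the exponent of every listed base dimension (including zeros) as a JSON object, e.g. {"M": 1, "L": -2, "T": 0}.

Dimensional matrix (L×T×M by q×P×τ×ρ×W×ν×ℓ×g):
  L: [ 0 -1 -1 -3  2  2  1  1]
  T: [-3 -2 -2  0 -3 -1  0 -2]
  M: [ 1  1  1  1  1  0  0  0]
  [L]: (1)·0+(1)·-1+(1)·-1+(-2)·-3+(1)·1+(1)·1 = 6
  [T]: (1)·-3+(1)·-2+(1)·-2+(-2)·0+(1)·0+(1)·-2 = -9
  [M]: (1)·1+(1)·1+(1)·1+(-2)·1+(1)·0+(1)·0 = 1
⇒ L^6 T^-9 M

{"L": 6, "T": -9, "M": 1}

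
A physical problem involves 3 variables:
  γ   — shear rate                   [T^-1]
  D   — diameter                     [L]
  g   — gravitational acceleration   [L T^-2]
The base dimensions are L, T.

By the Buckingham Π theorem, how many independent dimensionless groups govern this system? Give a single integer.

1

Write exponents as rows L,T / cols γ,D,g:
  L: [ 0  1  1]
  T: [-1  0 -2]
Echelon form has 2 nonzero rows (pivots: γ,D)
3 vars − rank 2 = 1 Π group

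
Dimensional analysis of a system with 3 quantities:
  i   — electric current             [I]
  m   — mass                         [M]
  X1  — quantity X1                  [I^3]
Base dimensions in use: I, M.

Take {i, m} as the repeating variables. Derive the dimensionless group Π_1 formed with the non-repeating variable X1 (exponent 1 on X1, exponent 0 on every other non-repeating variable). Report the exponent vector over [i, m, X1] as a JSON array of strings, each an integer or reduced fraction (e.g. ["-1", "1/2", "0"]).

["-3", "0", "1"]

Exponent matrix [I,M] × [i,m,X1]:
  I: [ 1  0  3]
  M: [ 0  1  0]
Row reduction gives pivot columns i,m; rank = 2
Repeat: i,m; free: X1
RREF:
  r0: [   1    0    3]
  r1: [   0    1    0]
Fix exponent of X1 at 1; solve each RREF row for its pivot's exponent:
  r0: exp(i) + (3)·1 = 0 ⇒ exp(i) = -3
  r1: exp(m) + (0)·1 = 0 ⇒ exp(m) = 0
Π_1 = i^-3 · X1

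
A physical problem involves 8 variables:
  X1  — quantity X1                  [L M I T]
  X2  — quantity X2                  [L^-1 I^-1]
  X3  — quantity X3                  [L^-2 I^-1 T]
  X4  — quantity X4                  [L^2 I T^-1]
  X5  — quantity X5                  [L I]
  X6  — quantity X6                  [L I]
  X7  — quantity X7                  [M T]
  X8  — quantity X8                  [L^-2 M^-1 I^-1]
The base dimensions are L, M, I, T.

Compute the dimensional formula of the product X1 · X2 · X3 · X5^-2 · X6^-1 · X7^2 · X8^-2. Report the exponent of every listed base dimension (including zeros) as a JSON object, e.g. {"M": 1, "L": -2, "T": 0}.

{"L": -1, "M": 5, "I": -2, "T": 4}

Exponent matrix [L,M,I,T] × [X1,X2,X3,X4,X5,X6,X7,X8]:
  L: [ 1 -1 -2  2  1  1  0 -2]
  M: [ 1  0  0  0  0  0  1 -1]
  I: [ 1 -1 -1  1  1  1  0 -1]
  T: [ 1  0  1 -1  0  0  1  0]
  [L]: (1)·1+(1)·-1+(1)·-2+(-2)·1+(-1)·1+(2)·0+(-2)·-2 = -1
  [M]: (1)·1+(1)·0+(1)·0+(-2)·0+(-1)·0+(2)·1+(-2)·-1 = 5
  [I]: (1)·1+(1)·-1+(1)·-1+(-2)·1+(-1)·1+(2)·0+(-2)·-1 = -2
  [T]: (1)·1+(1)·0+(1)·1+(-2)·0+(-1)·0+(2)·1+(-2)·0 = 4
⇒ L^-1 M^5 I^-2 T^4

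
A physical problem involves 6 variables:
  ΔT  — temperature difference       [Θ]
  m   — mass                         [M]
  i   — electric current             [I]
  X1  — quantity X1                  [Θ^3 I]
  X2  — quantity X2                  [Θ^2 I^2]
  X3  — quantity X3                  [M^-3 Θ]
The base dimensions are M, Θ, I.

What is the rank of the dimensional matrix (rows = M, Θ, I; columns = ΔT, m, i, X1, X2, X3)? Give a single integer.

Exponent matrix [M,Θ,I] × [ΔT,m,i,X1,X2,X3]:
  M: [ 0  1  0  0  0 -3]
  Θ: [ 1  0  0  3  2  1]
  I: [ 0  0  1  1  2  0]
Echelon form has 3 nonzero rows (pivots: ΔT,m,i)

3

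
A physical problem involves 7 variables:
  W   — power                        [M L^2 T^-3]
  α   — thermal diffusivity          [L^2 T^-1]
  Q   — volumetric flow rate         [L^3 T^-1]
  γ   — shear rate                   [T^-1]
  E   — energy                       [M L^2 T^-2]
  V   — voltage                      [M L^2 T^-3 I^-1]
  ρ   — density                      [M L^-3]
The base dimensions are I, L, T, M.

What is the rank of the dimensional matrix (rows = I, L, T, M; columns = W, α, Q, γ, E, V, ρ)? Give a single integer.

4

Write exponents as rows I,L,T,M / cols W,α,Q,γ,E,V,ρ:
  I: [ 0  0  0  0  0 -1  0]
  L: [ 2  2  3  0  2  2 -3]
  T: [-3 -1 -1 -1 -2 -3  0]
  M: [ 1  0  0  0  1  1  1]
Row reduction gives pivot columns W,α,Q,V; rank = 4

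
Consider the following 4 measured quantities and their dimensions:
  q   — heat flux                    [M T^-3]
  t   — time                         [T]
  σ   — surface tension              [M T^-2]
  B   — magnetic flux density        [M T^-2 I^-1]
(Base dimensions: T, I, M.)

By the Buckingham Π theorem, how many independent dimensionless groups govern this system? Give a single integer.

Exponent matrix [T,I,M] × [q,t,σ,B]:
  T: [-3  1 -2 -2]
  I: [ 0  0  0 -1]
  M: [ 1  0  1  1]
RREF → pivots at {q,t,B} ⇒ r = 3
Π count = n − r = 4 − 3 = 1

1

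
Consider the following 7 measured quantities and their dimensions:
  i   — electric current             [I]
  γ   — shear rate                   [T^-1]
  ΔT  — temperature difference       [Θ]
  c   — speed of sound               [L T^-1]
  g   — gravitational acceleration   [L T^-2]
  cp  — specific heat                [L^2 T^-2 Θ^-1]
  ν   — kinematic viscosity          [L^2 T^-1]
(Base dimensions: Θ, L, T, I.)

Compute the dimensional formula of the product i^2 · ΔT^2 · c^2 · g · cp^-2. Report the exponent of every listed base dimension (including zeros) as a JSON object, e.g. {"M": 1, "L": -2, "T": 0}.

{"Θ": 4, "L": -1, "T": 0, "I": 2}

Exponent matrix [Θ,L,T,I] × [i,γ,ΔT,c,g,cp,ν]:
  Θ: [ 0  0  1  0  0 -1  0]
  L: [ 0  0  0  1  1  2  2]
  T: [ 0 -1  0 -1 -2 -2 -1]
  I: [ 1  0  0  0  0  0  0]
  [Θ]: (2)·0+(2)·1+(2)·0+(1)·0+(-2)·-1 = 4
  [L]: (2)·0+(2)·0+(2)·1+(1)·1+(-2)·2 = -1
  [T]: (2)·0+(2)·0+(2)·-1+(1)·-2+(-2)·-2 = 0
  [I]: (2)·1+(2)·0+(2)·0+(1)·0+(-2)·0 = 2
⇒ Θ^4 L^-1 I^2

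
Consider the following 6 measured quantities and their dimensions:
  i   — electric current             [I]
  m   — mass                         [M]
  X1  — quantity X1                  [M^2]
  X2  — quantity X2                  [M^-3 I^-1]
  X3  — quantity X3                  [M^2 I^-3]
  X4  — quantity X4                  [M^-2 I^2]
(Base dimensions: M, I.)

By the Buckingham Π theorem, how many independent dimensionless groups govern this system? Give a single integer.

Write exponents as rows M,I / cols i,m,X1,X2,X3,X4:
  M: [ 0  1  2 -3  2 -2]
  I: [ 1  0  0 -1 -3  2]
RREF → pivots at {i,m} ⇒ r = 2
6 vars − rank 2 = 4 Π groups

4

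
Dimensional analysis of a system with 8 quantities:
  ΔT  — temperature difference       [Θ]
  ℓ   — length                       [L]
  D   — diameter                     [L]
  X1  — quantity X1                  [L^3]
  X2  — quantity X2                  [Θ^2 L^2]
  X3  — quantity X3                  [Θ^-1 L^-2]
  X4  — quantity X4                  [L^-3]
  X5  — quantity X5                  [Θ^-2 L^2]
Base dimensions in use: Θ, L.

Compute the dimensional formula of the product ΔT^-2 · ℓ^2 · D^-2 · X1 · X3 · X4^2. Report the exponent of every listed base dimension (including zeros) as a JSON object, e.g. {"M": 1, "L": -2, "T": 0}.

{"Θ": -3, "L": -5}

Write exponents as rows Θ,L / cols ΔT,ℓ,D,X1,X2,X3,X4,X5:
  Θ: [ 1  0  0  0  2 -1  0 -2]
  L: [ 0  1  1  3  2 -2 -3  2]
  [Θ]: (-2)·1+(2)·0+(-2)·0+(1)·0+(1)·-1+(2)·0 = -3
  [L]: (-2)·0+(2)·1+(-2)·1+(1)·3+(1)·-2+(2)·-3 = -5
⇒ Θ^-3 L^-5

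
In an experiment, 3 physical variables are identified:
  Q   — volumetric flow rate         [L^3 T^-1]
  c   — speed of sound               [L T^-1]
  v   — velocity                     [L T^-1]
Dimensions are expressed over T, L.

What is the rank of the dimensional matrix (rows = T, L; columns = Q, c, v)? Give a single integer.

Dimensional matrix (T×L by Q×c×v):
  T: [-1 -1 -1]
  L: [ 3  1  1]
RREF → pivots at {Q,c} ⇒ r = 2

2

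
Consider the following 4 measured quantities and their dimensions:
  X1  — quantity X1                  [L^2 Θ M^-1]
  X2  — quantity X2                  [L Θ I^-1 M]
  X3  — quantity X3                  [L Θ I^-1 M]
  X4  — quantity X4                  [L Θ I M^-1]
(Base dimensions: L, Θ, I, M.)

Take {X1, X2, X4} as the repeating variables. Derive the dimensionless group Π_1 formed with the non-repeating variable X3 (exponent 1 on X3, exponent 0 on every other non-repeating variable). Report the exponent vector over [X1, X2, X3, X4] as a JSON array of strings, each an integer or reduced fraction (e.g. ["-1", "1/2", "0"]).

["0", "-1", "1", "0"]

Dimensional matrix (L×Θ×I×M by X1×X2×X3×X4):
  L: [ 2  1  1  1]
  Θ: [ 1  1  1  1]
  I: [ 0 -1 -1  1]
  M: [-1  1  1 -1]
Echelon form has 3 nonzero rows (pivots: X1,X2,X4)
Repeat: X1,X2,X4; free: X3
RREF:
  r0: [   1    0    0    0]
  r1: [   0    1    1    0]
  r2: [   0    0    0    1]
  r3: [   0    0    0    0]
Fix exponent of X3 at 1; solve each RREF row for its pivot's exponent:
  r0: exp(X1) + (0)·1 = 0 ⇒ exp(X1) = 0
  r1: exp(X2) + (1)·1 = 0 ⇒ exp(X2) = -1
  r2: exp(X4) + (0)·1 = 0 ⇒ exp(X4) = 0
Π_1 = X2^-1 · X3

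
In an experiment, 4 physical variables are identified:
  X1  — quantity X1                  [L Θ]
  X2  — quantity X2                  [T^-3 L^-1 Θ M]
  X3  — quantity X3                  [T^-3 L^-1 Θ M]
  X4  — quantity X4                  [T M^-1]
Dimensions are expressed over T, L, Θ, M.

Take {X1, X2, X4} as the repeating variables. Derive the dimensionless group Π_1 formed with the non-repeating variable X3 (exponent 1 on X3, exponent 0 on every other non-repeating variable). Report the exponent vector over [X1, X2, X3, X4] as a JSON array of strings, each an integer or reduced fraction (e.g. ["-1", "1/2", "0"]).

Dimensional matrix (T×L×Θ×M by X1×X2×X3×X4):
  T: [ 0 -3 -3  1]
  L: [ 1 -1 -1  0]
  Θ: [ 1  1  1  0]
  M: [ 0  1  1 -1]
Row reduction gives pivot columns X1,X2,X4; rank = 3
Repeat: X1,X2,X4; free: X3
RREF:
  r0: [   1    0    0    0]
  r1: [   0    1    1    0]
  r2: [   0    0    0    1]
  r3: [   0    0    0    0]
Fix exponent of X3 at 1; solve each RREF row for its pivot's exponent:
  r0: exp(X1) + (0)·1 = 0 ⇒ exp(X1) = 0
  r1: exp(X2) + (1)·1 = 0 ⇒ exp(X2) = -1
  r2: exp(X4) + (0)·1 = 0 ⇒ exp(X4) = 0
Π_1 = X2^-1 · X3

["0", "-1", "1", "0"]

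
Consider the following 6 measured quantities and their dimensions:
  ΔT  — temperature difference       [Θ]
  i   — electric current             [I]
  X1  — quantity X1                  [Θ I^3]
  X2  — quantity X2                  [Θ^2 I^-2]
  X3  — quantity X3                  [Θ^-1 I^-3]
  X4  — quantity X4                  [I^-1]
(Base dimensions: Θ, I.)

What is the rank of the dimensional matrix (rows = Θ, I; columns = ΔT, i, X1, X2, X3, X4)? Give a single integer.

2

Write exponents as rows Θ,I / cols ΔT,i,X1,X2,X3,X4:
  Θ: [ 1  0  1  2 -1  0]
  I: [ 0  1  3 -2 -3 -1]
Echelon form has 2 nonzero rows (pivots: ΔT,i)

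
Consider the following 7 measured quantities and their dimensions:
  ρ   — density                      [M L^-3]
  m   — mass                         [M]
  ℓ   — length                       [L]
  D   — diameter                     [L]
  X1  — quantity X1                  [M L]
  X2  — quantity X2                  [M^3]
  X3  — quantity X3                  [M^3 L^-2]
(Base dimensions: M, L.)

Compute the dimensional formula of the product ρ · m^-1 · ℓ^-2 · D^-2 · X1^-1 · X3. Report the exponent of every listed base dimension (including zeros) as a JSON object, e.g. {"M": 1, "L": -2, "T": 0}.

{"M": 2, "L": -10}

Dimensional matrix (M×L by ρ×m×ℓ×D×X1×X2×X3):
  M: [ 1  1  0  0  1  3  3]
  L: [-3  0  1  1  1  0 -2]
  [M]: (1)·1+(-1)·1+(-2)·0+(-2)·0+(-1)·1+(1)·3 = 2
  [L]: (1)·-3+(-1)·0+(-2)·1+(-2)·1+(-1)·1+(1)·-2 = -10
⇒ M^2 L^-10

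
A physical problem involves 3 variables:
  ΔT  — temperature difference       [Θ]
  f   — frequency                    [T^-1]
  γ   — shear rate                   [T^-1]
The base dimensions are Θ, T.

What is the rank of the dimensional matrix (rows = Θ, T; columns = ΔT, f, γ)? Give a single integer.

Exponent matrix [Θ,T] × [ΔT,f,γ]:
  Θ: [ 1  0  0]
  T: [ 0 -1 -1]
Row reduction gives pivot columns ΔT,f; rank = 2

2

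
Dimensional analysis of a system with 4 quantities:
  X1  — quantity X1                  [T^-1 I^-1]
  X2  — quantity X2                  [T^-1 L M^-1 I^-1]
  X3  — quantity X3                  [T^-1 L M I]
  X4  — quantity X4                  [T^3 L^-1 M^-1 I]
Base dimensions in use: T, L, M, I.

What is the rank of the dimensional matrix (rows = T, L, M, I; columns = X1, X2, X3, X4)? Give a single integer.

Dimensional matrix (T×L×M×I by X1×X2×X3×X4):
  T: [-1 -1 -1  3]
  L: [ 0  1  1 -1]
  M: [ 0 -1  1 -1]
  I: [-1 -1  1  1]
RREF → pivots at {X1,X2,X3} ⇒ r = 3

3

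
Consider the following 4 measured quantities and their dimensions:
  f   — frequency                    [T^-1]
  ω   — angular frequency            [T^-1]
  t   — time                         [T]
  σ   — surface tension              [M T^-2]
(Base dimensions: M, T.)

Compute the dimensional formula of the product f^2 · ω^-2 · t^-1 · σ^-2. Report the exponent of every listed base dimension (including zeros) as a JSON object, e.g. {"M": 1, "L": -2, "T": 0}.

Dimensional matrix (M×T by f×ω×t×σ):
  M: [ 0  0  0  1]
  T: [-1 -1  1 -2]
  [M]: (2)·0+(-2)·0+(-1)·0+(-2)·1 = -2
  [T]: (2)·-1+(-2)·-1+(-1)·1+(-2)·-2 = 3
⇒ M^-2 T^3

{"M": -2, "T": 3}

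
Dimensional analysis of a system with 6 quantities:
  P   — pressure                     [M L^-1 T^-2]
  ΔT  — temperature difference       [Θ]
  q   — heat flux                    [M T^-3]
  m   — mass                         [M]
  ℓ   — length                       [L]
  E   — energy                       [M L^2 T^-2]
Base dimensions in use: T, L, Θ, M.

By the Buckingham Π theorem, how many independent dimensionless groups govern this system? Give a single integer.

2

Write exponents as rows T,L,Θ,M / cols P,ΔT,q,m,ℓ,E:
  T: [-2  0 -3  0  0 -2]
  L: [-1  0  0  0  1  2]
  Θ: [ 0  1  0  0  0  0]
  M: [ 1  0  1  1  0  1]
Row reduction gives pivot columns P,ΔT,q,m; rank = 4
Π count = n − r = 6 − 4 = 2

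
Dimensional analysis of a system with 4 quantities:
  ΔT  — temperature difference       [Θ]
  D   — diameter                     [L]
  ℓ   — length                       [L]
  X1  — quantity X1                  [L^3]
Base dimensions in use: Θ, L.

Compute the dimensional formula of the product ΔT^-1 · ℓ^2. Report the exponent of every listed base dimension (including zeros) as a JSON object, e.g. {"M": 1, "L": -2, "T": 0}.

Dimensional matrix (Θ×L by ΔT×D×ℓ×X1):
  Θ: [ 1  0  0  0]
  L: [ 0  1  1  3]
  [Θ]: (-1)·1+(2)·0 = -1
  [L]: (-1)·0+(2)·1 = 2
⇒ Θ^-1 L^2

{"Θ": -1, "L": 2}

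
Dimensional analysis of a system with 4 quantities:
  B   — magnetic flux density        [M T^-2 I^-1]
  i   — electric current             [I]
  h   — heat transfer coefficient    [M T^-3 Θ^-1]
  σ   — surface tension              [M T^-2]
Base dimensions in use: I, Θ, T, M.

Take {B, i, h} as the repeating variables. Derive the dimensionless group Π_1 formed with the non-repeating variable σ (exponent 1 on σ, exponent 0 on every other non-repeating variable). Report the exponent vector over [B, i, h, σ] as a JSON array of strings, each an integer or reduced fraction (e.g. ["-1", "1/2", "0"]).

Dimensional matrix (I×Θ×T×M by B×i×h×σ):
  I: [-1  1  0  0]
  Θ: [ 0  0 -1  0]
  T: [-2  0 -3 -2]
  M: [ 1  0  1  1]
Echelon form has 3 nonzero rows (pivots: B,i,h)
Repeat: B,i,h; free: σ
RREF:
  r0: [   1    0    0    1]
  r1: [   0    1    0    1]
  r2: [   0    0    1    0]
  r3: [   0    0    0    0]
Fix exponent of σ at 1; solve each RREF row for its pivot's exponent:
  r0: exp(B) + (1)·1 = 0 ⇒ exp(B) = -1
  r1: exp(i) + (1)·1 = 0 ⇒ exp(i) = -1
  r2: exp(h) + (0)·1 = 0 ⇒ exp(h) = 0
Π_1 = B^-1 · i^-1 · σ

["-1", "-1", "0", "1"]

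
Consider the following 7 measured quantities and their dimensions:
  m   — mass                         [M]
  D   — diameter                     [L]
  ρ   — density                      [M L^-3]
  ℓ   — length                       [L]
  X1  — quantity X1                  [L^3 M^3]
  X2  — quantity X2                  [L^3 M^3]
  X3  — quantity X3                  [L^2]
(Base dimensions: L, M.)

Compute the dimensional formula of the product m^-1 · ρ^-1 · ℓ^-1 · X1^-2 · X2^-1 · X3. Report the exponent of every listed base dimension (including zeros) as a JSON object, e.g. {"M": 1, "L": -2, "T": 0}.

{"L": -5, "M": -11}

Exponent matrix [L,M] × [m,D,ρ,ℓ,X1,X2,X3]:
  L: [ 0  1 -3  1  3  3  2]
  M: [ 1  0  1  0  3  3  0]
  [L]: (-1)·0+(-1)·-3+(-1)·1+(-2)·3+(-1)·3+(1)·2 = -5
  [M]: (-1)·1+(-1)·1+(-1)·0+(-2)·3+(-1)·3+(1)·0 = -11
⇒ L^-5 M^-11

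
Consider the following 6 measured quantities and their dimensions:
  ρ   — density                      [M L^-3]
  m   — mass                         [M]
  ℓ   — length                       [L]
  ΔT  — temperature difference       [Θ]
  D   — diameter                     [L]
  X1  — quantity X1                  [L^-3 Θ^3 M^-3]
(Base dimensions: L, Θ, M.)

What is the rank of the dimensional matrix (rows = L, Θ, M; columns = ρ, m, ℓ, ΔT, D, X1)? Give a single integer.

Write exponents as rows L,Θ,M / cols ρ,m,ℓ,ΔT,D,X1:
  L: [-3  0  1  0  1 -3]
  Θ: [ 0  0  0  1  0  3]
  M: [ 1  1  0  0  0 -3]
RREF → pivots at {ρ,m,ΔT} ⇒ r = 3

3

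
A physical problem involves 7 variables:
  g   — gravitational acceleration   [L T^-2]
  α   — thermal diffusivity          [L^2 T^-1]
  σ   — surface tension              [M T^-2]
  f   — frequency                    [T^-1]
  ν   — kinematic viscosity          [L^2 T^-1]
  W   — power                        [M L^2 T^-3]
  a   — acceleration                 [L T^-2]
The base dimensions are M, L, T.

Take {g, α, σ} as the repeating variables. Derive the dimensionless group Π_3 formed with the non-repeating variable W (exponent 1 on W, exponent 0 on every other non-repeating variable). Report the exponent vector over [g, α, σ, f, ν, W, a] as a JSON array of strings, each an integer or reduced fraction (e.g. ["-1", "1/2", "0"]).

Dimensional matrix (M×L×T by g×α×σ×f×ν×W×a):
  M: [ 0  0  1  0  0  1  0]
  L: [ 1  2  0  0  2  2  1]
  T: [-2 -1 -2 -1 -1 -3 -2]
RREF → pivots at {g,α,σ} ⇒ r = 3
Repeat: g,α,σ; free: f,ν,W,a
RREF:
  r0: [   1    0    0  2/3    0    0    1]
  r1: [   0    1    0 -1/3    1    1    0]
  r2: [   0    0    1    0    0    1    0]
Fix exponent of W at 1, f at 0, ν at 0, a at 0; solve each RREF row for its pivot's exponent:
  r0: exp(g) + (0)·1 = 0 ⇒ exp(g) = 0
  r1: exp(α) + (1)·1 = 0 ⇒ exp(α) = -1
  r2: exp(σ) + (1)·1 = 0 ⇒ exp(σ) = -1
Π_3 = α^-1 · σ^-1 · W

["0", "-1", "-1", "0", "0", "1", "0"]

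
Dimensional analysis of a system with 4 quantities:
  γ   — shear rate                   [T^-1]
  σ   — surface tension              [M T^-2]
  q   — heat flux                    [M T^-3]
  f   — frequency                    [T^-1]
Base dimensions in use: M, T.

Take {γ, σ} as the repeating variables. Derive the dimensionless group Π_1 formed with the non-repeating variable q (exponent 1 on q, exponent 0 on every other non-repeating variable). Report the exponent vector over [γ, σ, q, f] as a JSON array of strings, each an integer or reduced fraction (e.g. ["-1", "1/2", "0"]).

["-1", "-1", "1", "0"]

Dimensional matrix (M×T by γ×σ×q×f):
  M: [ 0  1  1  0]
  T: [-1 -2 -3 -1]
Row reduction gives pivot columns γ,σ; rank = 2
Pivot set = {γ,σ}, free = {q,f}
RREF:
  r0: [   1    0    1    1]
  r1: [   0    1    1    0]
Fix exponent of q at 1, f at 0; solve each RREF row for its pivot's exponent:
  r0: exp(γ) + (1)·1 = 0 ⇒ exp(γ) = -1
  r1: exp(σ) + (1)·1 = 0 ⇒ exp(σ) = -1
Π_1 = γ^-1 · σ^-1 · q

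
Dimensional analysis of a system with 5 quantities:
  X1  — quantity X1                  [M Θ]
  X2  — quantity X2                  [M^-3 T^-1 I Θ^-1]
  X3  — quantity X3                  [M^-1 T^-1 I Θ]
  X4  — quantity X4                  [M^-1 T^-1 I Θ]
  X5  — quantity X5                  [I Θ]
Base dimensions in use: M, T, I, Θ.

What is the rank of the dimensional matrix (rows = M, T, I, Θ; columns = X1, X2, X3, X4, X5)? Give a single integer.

Exponent matrix [M,T,I,Θ] × [X1,X2,X3,X4,X5]:
  M: [ 1 -3 -1 -1  0]
  T: [ 0 -1 -1 -1  0]
  I: [ 0  1  1  1  1]
  Θ: [ 1 -1  1  1  1]
Row reduction gives pivot columns X1,X2,X5; rank = 3

3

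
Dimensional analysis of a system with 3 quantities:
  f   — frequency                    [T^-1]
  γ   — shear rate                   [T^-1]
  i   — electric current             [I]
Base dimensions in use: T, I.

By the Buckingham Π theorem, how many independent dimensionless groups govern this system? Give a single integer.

1

Exponent matrix [T,I] × [f,γ,i]:
  T: [-1 -1  0]
  I: [ 0  0  1]
Echelon form has 2 nonzero rows (pivots: f,i)
3 vars − rank 2 = 1 Π group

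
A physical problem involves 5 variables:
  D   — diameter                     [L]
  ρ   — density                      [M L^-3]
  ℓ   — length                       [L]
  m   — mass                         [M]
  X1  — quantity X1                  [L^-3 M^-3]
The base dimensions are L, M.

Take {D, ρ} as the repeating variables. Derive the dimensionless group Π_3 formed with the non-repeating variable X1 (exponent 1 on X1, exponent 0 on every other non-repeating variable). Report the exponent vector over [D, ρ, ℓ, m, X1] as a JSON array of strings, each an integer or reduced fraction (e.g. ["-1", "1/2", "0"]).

["12", "3", "0", "0", "1"]

Write exponents as rows L,M / cols D,ρ,ℓ,m,X1:
  L: [ 1 -3  1  0 -3]
  M: [ 0  1  0  1 -3]
RREF → pivots at {D,ρ} ⇒ r = 2
Repeat: D,ρ; free: ℓ,m,X1
RREF:
  r0: [   1    0    1    3  -12]
  r1: [   0    1    0    1   -3]
Fix exponent of X1 at 1, ℓ at 0, m at 0; solve each RREF row for its pivot's exponent:
  r0: exp(D) + (-12)·1 = 0 ⇒ exp(D) = 12
  r1: exp(ρ) + (-3)·1 = 0 ⇒ exp(ρ) = 3
Π_3 = D^12 · ρ^3 · X1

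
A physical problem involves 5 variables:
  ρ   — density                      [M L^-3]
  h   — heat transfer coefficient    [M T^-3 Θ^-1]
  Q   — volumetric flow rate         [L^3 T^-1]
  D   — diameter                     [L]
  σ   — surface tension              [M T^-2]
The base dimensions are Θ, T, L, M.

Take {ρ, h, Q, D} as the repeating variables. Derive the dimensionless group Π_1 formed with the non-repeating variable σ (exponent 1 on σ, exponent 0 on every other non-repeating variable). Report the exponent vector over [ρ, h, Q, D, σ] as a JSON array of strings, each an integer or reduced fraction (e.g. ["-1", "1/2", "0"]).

["-1", "0", "-2", "3", "1"]

Exponent matrix [Θ,T,L,M] × [ρ,h,Q,D,σ]:
  Θ: [ 0 -1  0  0  0]
  T: [ 0 -3 -1  0 -2]
  L: [-3  0  3  1  0]
  M: [ 1  1  0  0  1]
Echelon form has 4 nonzero rows (pivots: ρ,h,Q,D)
Pivot set = {ρ,h,Q,D}, free = {σ}
RREF:
  r0: [   1    0    0    0    1]
  r1: [   0    1    0    0    0]
  r2: [   0    0    1    0    2]
  r3: [   0    0    0    1   -3]
Fix exponent of σ at 1; solve each RREF row for its pivot's exponent:
  r0: exp(ρ) + (1)·1 = 0 ⇒ exp(ρ) = -1
  r1: exp(h) + (0)·1 = 0 ⇒ exp(h) = 0
  r2: exp(Q) + (2)·1 = 0 ⇒ exp(Q) = -2
  r3: exp(D) + (-3)·1 = 0 ⇒ exp(D) = 3
Π_1 = ρ^-1 · Q^-2 · D^3 · σ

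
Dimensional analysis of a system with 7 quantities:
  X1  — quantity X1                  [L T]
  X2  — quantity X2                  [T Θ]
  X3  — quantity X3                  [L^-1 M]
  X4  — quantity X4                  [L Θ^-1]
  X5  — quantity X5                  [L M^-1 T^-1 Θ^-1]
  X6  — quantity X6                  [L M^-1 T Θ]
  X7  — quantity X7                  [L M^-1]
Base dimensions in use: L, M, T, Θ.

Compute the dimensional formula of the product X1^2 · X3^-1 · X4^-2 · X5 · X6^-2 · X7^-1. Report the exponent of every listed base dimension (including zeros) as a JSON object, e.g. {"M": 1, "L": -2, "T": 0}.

Exponent matrix [L,M,T,Θ] × [X1,X2,X3,X4,X5,X6,X7]:
  L: [ 1  0 -1  1  1  1  1]
  M: [ 0  0  1  0 -1 -1 -1]
  T: [ 1  1  0  0 -1  1  0]
  Θ: [ 0  1  0 -1 -1  1  0]
  [L]: (2)·1+(-1)·-1+(-2)·1+(1)·1+(-2)·1+(-1)·1 = -1
  [M]: (2)·0+(-1)·1+(-2)·0+(1)·-1+(-2)·-1+(-1)·-1 = 1
  [T]: (2)·1+(-1)·0+(-2)·0+(1)·-1+(-2)·1+(-1)·0 = -1
  [Θ]: (2)·0+(-1)·0+(-2)·-1+(1)·-1+(-2)·1+(-1)·0 = -1
⇒ L^-1 M T^-1 Θ^-1

{"L": -1, "M": 1, "T": -1, "Θ": -1}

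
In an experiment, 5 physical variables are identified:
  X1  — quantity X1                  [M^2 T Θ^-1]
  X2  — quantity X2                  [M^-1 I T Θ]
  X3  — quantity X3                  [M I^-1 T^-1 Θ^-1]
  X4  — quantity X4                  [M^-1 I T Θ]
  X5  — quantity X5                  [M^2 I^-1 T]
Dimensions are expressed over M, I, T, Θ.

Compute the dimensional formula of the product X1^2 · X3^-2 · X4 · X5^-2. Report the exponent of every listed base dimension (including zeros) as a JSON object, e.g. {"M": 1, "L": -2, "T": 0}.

{"M": -3, "I": 5, "T": 3, "Θ": 1}

Dimensional matrix (M×I×T×Θ by X1×X2×X3×X4×X5):
  M: [ 2 -1  1 -1  2]
  I: [ 0  1 -1  1 -1]
  T: [ 1  1 -1  1  1]
  Θ: [-1  1 -1  1  0]
  [M]: (2)·2+(-2)·1+(1)·-1+(-2)·2 = -3
  [I]: (2)·0+(-2)·-1+(1)·1+(-2)·-1 = 5
  [T]: (2)·1+(-2)·-1+(1)·1+(-2)·1 = 3
  [Θ]: (2)·-1+(-2)·-1+(1)·1+(-2)·0 = 1
⇒ M^-3 I^5 T^3 Θ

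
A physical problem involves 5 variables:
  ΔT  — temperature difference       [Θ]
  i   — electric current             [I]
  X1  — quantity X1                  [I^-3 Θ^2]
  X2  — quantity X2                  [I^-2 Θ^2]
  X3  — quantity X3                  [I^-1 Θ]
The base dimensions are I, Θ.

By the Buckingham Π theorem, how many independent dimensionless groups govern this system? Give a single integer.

Dimensional matrix (I×Θ by ΔT×i×X1×X2×X3):
  I: [ 0  1 -3 -2 -1]
  Θ: [ 1  0  2  2  1]
RREF → pivots at {ΔT,i} ⇒ r = 2
n=5, r=2 ⇒ 3 dimensionless groups

3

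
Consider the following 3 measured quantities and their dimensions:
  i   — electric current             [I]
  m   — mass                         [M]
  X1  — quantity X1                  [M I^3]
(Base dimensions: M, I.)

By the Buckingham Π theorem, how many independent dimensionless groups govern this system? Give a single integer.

1

Exponent matrix [M,I] × [i,m,X1]:
  M: [ 0  1  1]
  I: [ 1  0  3]
Echelon form has 2 nonzero rows (pivots: i,m)
Π count = n − r = 3 − 2 = 1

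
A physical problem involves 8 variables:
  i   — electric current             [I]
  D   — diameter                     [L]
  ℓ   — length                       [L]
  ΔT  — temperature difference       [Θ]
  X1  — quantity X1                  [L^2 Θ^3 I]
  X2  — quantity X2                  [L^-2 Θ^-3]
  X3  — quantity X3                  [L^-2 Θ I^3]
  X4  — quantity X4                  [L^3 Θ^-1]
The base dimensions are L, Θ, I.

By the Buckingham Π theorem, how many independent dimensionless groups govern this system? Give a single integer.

5

Dimensional matrix (L×Θ×I by i×D×ℓ×ΔT×X1×X2×X3×X4):
  L: [ 0  1  1  0  2 -2 -2  3]
  Θ: [ 0  0  0  1  3 -3  1 -1]
  I: [ 1  0  0  0  1  0  3  0]
Echelon form has 3 nonzero rows (pivots: i,D,ΔT)
8 vars − rank 3 = 5 Π groups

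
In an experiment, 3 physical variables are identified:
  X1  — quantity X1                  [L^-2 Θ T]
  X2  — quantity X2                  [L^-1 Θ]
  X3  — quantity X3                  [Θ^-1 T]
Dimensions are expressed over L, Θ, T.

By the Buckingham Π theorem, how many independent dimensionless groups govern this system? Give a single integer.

Exponent matrix [L,Θ,T] × [X1,X2,X3]:
  L: [-2 -1  0]
  Θ: [ 1  1 -1]
  T: [ 1  0  1]
Row reduction gives pivot columns X1,X2; rank = 2
3 vars − rank 2 = 1 Π group

1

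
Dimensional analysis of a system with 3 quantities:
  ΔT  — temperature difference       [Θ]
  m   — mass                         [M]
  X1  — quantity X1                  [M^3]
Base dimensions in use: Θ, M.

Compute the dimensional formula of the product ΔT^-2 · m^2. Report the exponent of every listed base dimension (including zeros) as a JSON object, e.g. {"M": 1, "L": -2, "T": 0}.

Write exponents as rows Θ,M / cols ΔT,m,X1:
  Θ: [ 1  0  0]
  M: [ 0  1  3]
  [Θ]: (-2)·1+(2)·0 = -2
  [M]: (-2)·0+(2)·1 = 2
⇒ Θ^-2 M^2

{"Θ": -2, "M": 2}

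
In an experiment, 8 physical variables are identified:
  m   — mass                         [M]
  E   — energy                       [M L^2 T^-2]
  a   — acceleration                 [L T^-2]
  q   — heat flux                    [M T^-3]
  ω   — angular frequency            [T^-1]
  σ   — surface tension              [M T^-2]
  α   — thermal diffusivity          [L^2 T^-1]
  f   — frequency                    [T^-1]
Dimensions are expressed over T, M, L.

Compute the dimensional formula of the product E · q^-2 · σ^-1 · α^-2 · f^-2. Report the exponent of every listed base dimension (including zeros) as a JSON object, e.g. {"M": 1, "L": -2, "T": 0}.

Dimensional matrix (T×M×L by m×E×a×q×ω×σ×α×f):
  T: [ 0 -2 -2 -3 -1 -2 -1 -1]
  M: [ 1  1  0  1  0  1  0  0]
  L: [ 0  2  1  0  0  0  2  0]
  [T]: (1)·-2+(-2)·-3+(-1)·-2+(-2)·-1+(-2)·-1 = 10
  [M]: (1)·1+(-2)·1+(-1)·1+(-2)·0+(-2)·0 = -2
  [L]: (1)·2+(-2)·0+(-1)·0+(-2)·2+(-2)·0 = -2
⇒ T^10 M^-2 L^-2

{"T": 10, "M": -2, "L": -2}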